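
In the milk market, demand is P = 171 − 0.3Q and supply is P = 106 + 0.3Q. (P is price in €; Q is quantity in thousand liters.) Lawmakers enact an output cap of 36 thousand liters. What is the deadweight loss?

€1569.63 thousand

Competitive equilibrium: 171 − 0.3Q = 106 + 0.3Q → Q* = 108.3333, P* = 138.5.
At Q = 36: demand price = 171 − 0.3·36 = 160.2; supply price = 106 + 0.3·36 = 116.8.
ΔQ = 108.3333 − 36 = 72.3333; wedge = 160.2 − 116.8 = 43.4.
Deadweight loss = ½ × 72.3333 × 43.4 = €1569.63 thousand.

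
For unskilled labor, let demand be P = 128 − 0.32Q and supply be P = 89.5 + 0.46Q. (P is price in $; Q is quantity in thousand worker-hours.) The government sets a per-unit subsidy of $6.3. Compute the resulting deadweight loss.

$25.44 thousand

Competitive equilibrium: 128 − 0.32Q = 89.5 + 0.46Q → Q* = 49.359, P* = 112.2051.
The subsidy lowers effective supply by 6.3: P = 83.2 + 0.46Q.
New quantity: 128 − 0.32Q = 83.2 + 0.46Q → Q' = 57.4359.
Overproduction ΔQ = 57.4359 − 49.359 = 8.0769; wedge = subsidy = 6.3.
DWL = ½ × 8.0769 × 6.3 = $25.44 thousand.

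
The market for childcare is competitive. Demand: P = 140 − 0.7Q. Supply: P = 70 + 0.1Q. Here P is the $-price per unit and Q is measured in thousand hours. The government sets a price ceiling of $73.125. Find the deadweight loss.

$1265.625 thousand

Competitive equilibrium: 140 − 0.7Q = 70 + 0.1Q → Q* = 87.5, P* = 78.75.
At the ceiling P = 73.125, quantity supplied = (73.125 − 70)/0.1 = 31.25.
Willingness to pay at Q' = 31.25: 140 − 0.7·31.25 = 118.125.
ΔQ = 87.5 − 31.25 = 56.25; wedge = 118.125 − 73.125 = 45.
The triangle = ½ × 56.25 × 45 = $1265.625 thousand.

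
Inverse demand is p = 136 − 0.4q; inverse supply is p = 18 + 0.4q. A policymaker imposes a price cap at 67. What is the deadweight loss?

Competitive equilibrium: 136 − 0.4q = 18 + 0.4q → q* = 147.5, p* = 77.
At the ceiling p = 67, quantity supplied = (67 − 18)/0.4 = 122.5.
Willingness to pay at q' = 122.5: 136 − 0.4·122.5 = 87.
Δq = 147.5 − 122.5 = 25; wedge = 87 − 67 = 20.
Deadweight loss = ½ × 25 × 20 = 250.

250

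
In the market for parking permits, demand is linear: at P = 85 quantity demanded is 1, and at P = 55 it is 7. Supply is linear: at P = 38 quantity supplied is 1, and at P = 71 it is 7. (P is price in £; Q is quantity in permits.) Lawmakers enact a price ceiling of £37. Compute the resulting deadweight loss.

£113.91

Demand slope = (55 − 85)/(7 − 1) = −5, so P = 90 − 5Q.
Supply slope = (71 − 38)/(7 − 1) = 5.5, so P = 32.5 + 5.5Q.
Competitive equilibrium: 90 − 5Q = 32.5 + 5.5Q → Q* = 5.4762, P* = 62.619.
At the ceiling P = 37, quantity supplied = (37 − 32.5)/5.5 = 0.8182.
Willingness to pay at Q' = 0.8182: 90 − 5·0.8182 = 85.909.
ΔQ = 5.4762 − 0.8182 = 4.658; wedge = 85.909 − 37 = 48.909.
The triangle = ½ × 4.658 × 48.909 = £113.91.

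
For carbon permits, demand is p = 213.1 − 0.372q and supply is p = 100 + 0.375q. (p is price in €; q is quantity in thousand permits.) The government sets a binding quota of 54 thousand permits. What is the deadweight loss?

€3543.71 thousand

Competitive equilibrium: 213.1 − 0.372q = 100 + 0.375q → q* = 151.4056, p* = 156.7771.
At q = 54: demand price = 213.1 − 0.372·54 = 193.012; supply price = 100 + 0.375·54 = 120.25.
Δq = 151.4056 − 54 = 97.4056; wedge = 193.012 − 120.25 = 72.762.
DWL = ½ × 97.4056 × 72.762 = €3543.71 thousand.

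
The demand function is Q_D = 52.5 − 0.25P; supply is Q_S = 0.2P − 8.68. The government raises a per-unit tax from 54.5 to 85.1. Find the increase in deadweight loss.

237.32

In inverse form: demand P = 210 − 4Q, supply P = 43.4 + 5Q.
Competitive equilibrium: 210 − 4Q = 43.4 + 5Q → Q* = 18.5111, P* = 135.9556.
For a per-unit tax t: ΔQ = t/9, so DWL = ½·t·(t/9) = t²/18.
At t = 54.5: DWL = 165.014. At t = 85.1: DWL = 402.334.
Increase = 402.334 − 165.014 = 237.32.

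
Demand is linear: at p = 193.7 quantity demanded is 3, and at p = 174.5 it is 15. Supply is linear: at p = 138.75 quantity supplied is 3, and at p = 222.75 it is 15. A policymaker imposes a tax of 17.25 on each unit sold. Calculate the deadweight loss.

Demand slope = (174.5 − 193.7)/(15 − 3) = −1.6, so p = 198.5 − 1.6q.
Supply slope = (222.75 − 138.75)/(15 − 3) = 7, so p = 117.75 + 7q.
Competitive equilibrium: 198.5 − 1.6q = 117.75 + 7q → q* = 9.3895, p* = 183.4767.
With the tax, the buyer price exceeds the seller price by 17.25: (198.5 − 1.6q) − (117.75 + 7q) = 17.25 → q' = 7.3837.
Δq = 9.3895 − 7.3837 = 2.0058; the wedge equals the tax, 17.25.
The triangle = ½ × 2.0058 × 17.25 = 17.30.

17.30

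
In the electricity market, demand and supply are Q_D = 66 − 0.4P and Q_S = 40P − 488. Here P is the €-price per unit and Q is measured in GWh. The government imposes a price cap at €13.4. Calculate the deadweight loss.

€197.73

In inverse form: demand P = 165 − 2.5Q, supply P = 12.2 + 0.025Q.
Competitive equilibrium: 165 − 2.5Q = 12.2 + 0.025Q → Q* = 60.51485, P* = 13.71287.
At the ceiling P = 13.4, quantity supplied = (13.4 − 12.2)/0.025 = 48.
Willingness to pay at Q' = 48: 165 − 2.5·48 = 45.
ΔQ = 60.51485 − 48 = 12.51485; wedge = 45 − 13.4 = 31.6.
DWL = ½ × 12.51485 × 31.6 = €197.73.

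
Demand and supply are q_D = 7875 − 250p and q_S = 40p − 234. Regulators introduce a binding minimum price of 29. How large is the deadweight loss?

In inverse form: demand p = 31.5 − 0.004q, supply p = 5.85 + 0.025q.
Competitive equilibrium: 31.5 − 0.004q = 5.85 + 0.025q → q* = 884.4828, p* = 27.9621.
At the floor p = 29, quantity demanded = (31.5 − 29)/0.004 = 625.
Sellers' marginal cost at q' = 625: 5.85 + 0.025·625 = 21.475.
Δq = 884.4828 − 625 = 259.4828; wedge = 29 − 21.475 = 7.525.
Welfare loss = ½ × 259.4828 × 7.525 = 976.30.

976.30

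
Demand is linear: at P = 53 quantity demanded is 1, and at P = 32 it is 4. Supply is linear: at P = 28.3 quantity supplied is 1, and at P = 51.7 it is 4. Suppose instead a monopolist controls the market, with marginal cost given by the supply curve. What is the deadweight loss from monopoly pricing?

Demand slope = (32 − 53)/(4 − 1) = −7, so P = 60 − 7Q.
Supply slope = (51.7 − 28.3)/(4 − 1) = 7.8, so P = 20.5 + 7.8Q.
Competitive equilibrium: 60 − 7Q = 20.5 + 7.8Q → Q* = 2.66892, P* = 41.31757.
Marginal revenue: MR = 60 − 14Q. Set MR = MC: 60 − 14Q = 20.5 + 7.8Q → Q_m = 1.81193.
Price P_m = 60 − 7·1.81193 = 47.31649; MC(Q_m) = 20.5 + 7.8·1.81193 = 34.63305.
Competitive Q* = 2.66892, so ΔQ = 0.85699; wedge = 47.31649 − 34.63305 = 12.68344.
Welfare loss = ½ × 0.85699 × 12.68344 = 5.43.

5.43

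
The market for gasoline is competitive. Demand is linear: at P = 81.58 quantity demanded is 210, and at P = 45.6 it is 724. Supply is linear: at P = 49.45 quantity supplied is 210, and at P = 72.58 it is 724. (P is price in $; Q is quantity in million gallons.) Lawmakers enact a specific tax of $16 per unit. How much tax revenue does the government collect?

$5604.17 million

Demand slope = (45.6 − 81.58)/(724 − 210) = −0.07, so P = 96.28 − 0.07Q.
Supply slope = (72.58 − 49.45)/(724 − 210) = 0.045, so P = 40 + 0.045Q.
Competitive equilibrium: 96.28 − 0.07Q = 40 + 0.045Q → Q* = 489.3913, P* = 62.0226.
With the tax, the buyer price exceeds the seller price by 16: (96.28 − 0.07Q) − (40 + 0.045Q) = 16 → Q' = 350.2609.
Tax revenue = 16 × 350.2609 = $5604.17 million.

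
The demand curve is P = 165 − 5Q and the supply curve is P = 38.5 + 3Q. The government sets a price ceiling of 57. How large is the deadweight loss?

Competitive equilibrium: 165 − 5Q = 38.5 + 3Q → Q* = 15.8125, P* = 85.9375.
At the ceiling P = 57, quantity supplied = (57 − 38.5)/3 = 6.1667.
Willingness to pay at Q' = 6.1667: 165 − 5·6.1667 = 134.1665.
ΔQ = 15.8125 − 6.1667 = 9.6458; wedge = 134.1665 − 57 = 77.1665.
Deadweight loss = ½ × 9.6458 × 77.1665 = 372.17.

372.17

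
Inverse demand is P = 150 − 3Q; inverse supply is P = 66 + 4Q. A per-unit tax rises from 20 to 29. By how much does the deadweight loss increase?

Competitive equilibrium: 150 − 3Q = 66 + 4Q → Q* = 12, P* = 114.
For a per-unit tax t: ΔQ = t/7, so DWL = ½·t·(t/7) = t²/14.
At t = 20: DWL = 28.571. At t = 29: DWL = 60.071.
Increase = 60.071 − 28.571 = 31.50.

31.50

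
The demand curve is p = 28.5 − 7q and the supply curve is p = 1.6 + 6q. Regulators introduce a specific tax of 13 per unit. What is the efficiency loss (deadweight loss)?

Competitive equilibrium: 28.5 − 7q = 1.6 + 6q → q* = 2.0692, p* = 14.0154.
With the tax, the buyer price exceeds the seller price by 13: (28.5 − 7q) − (1.6 + 6q) = 13 → q' = 1.0692.
Δq = 2.0692 − 1.0692 = 1; the wedge equals the tax, 13.
The triangle = ½ × 1 × 13 = 6.50.

6.50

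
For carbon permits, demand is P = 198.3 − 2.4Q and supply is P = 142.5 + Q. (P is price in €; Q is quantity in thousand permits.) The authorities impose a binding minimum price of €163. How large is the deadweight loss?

Competitive equilibrium: 198.3 − 2.4Q = 142.5 + Q → Q* = 16.4118, P* = 158.9118.
At the floor P = 163, quantity demanded = (198.3 − 163)/2.4 = 14.7083.
Sellers' marginal cost at Q' = 14.7083: 142.5 + 1·14.7083 = 157.2083.
ΔQ = 16.4118 − 14.7083 = 1.7035; wedge = 163 − 157.2083 = 5.7917.
Deadweight loss = ½ × 1.7035 × 5.7917 = €4.93 thousand.

€4.93 thousand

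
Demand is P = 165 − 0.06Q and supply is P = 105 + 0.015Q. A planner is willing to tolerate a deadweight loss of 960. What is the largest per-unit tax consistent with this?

Competitive equilibrium: 165 − 0.06Q = 105 + 0.015Q → Q* = 800, P* = 117.
A tax t gives ΔQ = t/0.075 and wedge t, so DWL = t²/0.15.
t²/0.15 = 960 → t² = 144 → t = 12.

12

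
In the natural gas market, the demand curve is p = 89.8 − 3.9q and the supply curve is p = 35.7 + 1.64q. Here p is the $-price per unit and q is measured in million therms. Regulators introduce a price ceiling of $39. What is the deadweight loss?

$166.51 million

Competitive equilibrium: 89.8 − 3.9q = 35.7 + 1.64q → q* = 9.7653, p* = 51.7152.
At the ceiling p = 39, quantity supplied = (39 − 35.7)/1.64 = 2.0122.
Willingness to pay at q' = 2.0122: 89.8 − 3.9·2.0122 = 81.9524.
Δq = 9.7653 − 2.0122 = 7.7531; wedge = 81.9524 − 39 = 42.9524.
Deadweight loss = ½ × 7.7531 × 42.9524 = $166.51 million.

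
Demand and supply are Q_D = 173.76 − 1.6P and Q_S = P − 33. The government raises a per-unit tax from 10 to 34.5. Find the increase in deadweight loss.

In inverse form: demand P = 108.6 − 0.625Q, supply P = 33 + Q.
Competitive equilibrium: 108.6 − 0.625Q = 33 + Q → Q* = 46.5231, P* = 79.5231.
For a per-unit tax t: ΔQ = t/1.625, so DWL = ½·t·(t/1.625) = t²/3.25.
At t = 10: DWL = 30.769. At t = 34.5: DWL = 366.231.
Increase = 366.231 − 30.769 = 335.46.

335.46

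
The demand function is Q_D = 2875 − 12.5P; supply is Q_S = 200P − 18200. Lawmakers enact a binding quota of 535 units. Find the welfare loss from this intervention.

51452.50

In inverse form: demand P = 230 − 0.08Q, supply P = 91 + 0.005Q.
Competitive equilibrium: 230 − 0.08Q = 91 + 0.005Q → Q* = 1635.2941, P* = 99.1765.
At Q = 535: demand price = 230 − 0.08·535 = 187.2; supply price = 91 + 0.005·535 = 93.675.
ΔQ = 1635.2941 − 535 = 1100.2941; wedge = 187.2 − 93.675 = 93.525.
DWL = ½ × 1100.2941 × 93.525 = 51452.50.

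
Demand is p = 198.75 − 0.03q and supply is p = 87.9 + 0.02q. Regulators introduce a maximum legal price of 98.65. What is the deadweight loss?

70518.01

Competitive equilibrium: 198.75 − 0.03q = 87.9 + 0.02q → q* = 2217, p* = 132.24.
At the ceiling p = 98.65, quantity supplied = (98.65 − 87.9)/0.02 = 537.5.
Willingness to pay at q' = 537.5: 198.75 − 0.03·537.5 = 182.625.
Δq = 2217 − 537.5 = 1679.5; wedge = 182.625 − 98.65 = 83.975.
The triangle = ½ × 1679.5 × 83.975 = 70518.01.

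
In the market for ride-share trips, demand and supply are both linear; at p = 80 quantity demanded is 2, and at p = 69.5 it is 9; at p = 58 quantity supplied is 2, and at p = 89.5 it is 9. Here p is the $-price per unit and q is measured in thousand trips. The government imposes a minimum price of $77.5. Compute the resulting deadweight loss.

Demand slope = (69.5 − 80)/(9 − 2) = −1.5, so p = 83 − 1.5q.
Supply slope = (89.5 − 58)/(9 − 2) = 4.5, so p = 49 + 4.5q.
Competitive equilibrium: 83 − 1.5q = 49 + 4.5q → q* = 5.6667, p* = 74.5.
At the floor p = 77.5, quantity demanded = (83 − 77.5)/1.5 = 3.6667.
Sellers' marginal cost at q' = 3.6667: 49 + 4.5·3.6667 = 65.5002.
Δq = 5.6667 − 3.6667 = 2; wedge = 77.5 − 65.5002 = 11.9998.
Deadweight loss = ½ × 2 × 11.9998 = $12 thousand.

$12 thousand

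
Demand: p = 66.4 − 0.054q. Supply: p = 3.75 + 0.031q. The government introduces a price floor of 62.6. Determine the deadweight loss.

18890.12

Competitive equilibrium: 66.4 − 0.054q = 3.75 + 0.031q → q* = 737.0588, p* = 26.5988.
At the floor p = 62.6, quantity demanded = (66.4 − 62.6)/0.054 = 70.3704.
Sellers' marginal cost at q' = 70.3704: 3.75 + 0.031·70.3704 = 5.9315.
Δq = 737.0588 − 70.3704 = 666.6884; wedge = 62.6 − 5.9315 = 56.6685.
Welfare loss = ½ × 666.6884 × 56.6685 = 18890.12.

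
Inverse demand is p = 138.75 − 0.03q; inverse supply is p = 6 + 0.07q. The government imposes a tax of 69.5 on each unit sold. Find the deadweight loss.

Competitive equilibrium: 138.75 − 0.03q = 6 + 0.07q → q* = 1327.5, p* = 98.925.
With the tax, the buyer price exceeds the seller price by 69.5: (138.75 − 0.03q) − (6 + 0.07q) = 69.5 → q' = 632.5.
Δq = 1327.5 − 632.5 = 695; the wedge equals the tax, 69.5.
Welfare loss = ½ × 695 × 69.5 = 24151.25.

24151.25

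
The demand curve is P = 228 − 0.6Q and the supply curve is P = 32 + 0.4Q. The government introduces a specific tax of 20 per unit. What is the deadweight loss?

200

Competitive equilibrium: 228 − 0.6Q = 32 + 0.4Q → Q* = 196, P* = 110.4.
With the tax, the buyer price exceeds the seller price by 20: (228 − 0.6Q) − (32 + 0.4Q) = 20 → Q' = 176.
ΔQ = 196 − 176 = 20; the wedge equals the tax, 20.
Deadweight loss = ½ × 20 × 20 = 200.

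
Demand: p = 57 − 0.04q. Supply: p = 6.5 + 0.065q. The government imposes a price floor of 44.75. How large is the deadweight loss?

Competitive equilibrium: 57 − 0.04q = 6.5 + 0.065q → q* = 480.95238, p* = 37.7619.
At the floor p = 44.75, quantity demanded = (57 − 44.75)/0.04 = 306.25.
Sellers' marginal cost at q' = 306.25: 6.5 + 0.065·306.25 = 26.40625.
Δq = 480.95238 − 306.25 = 174.70238; wedge = 44.75 − 26.40625 = 18.34375.
DWL = ½ × 174.70238 × 18.34375 = 1602.35.

1602.35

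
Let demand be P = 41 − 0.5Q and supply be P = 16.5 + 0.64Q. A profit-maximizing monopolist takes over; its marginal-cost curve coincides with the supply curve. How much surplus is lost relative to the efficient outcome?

Competitive equilibrium: 41 − 0.5Q = 16.5 + 0.64Q → Q* = 21.4912, P* = 30.2544.
Marginal revenue: MR = 41 − Q. Set MR = MC: 41 − Q = 16.5 + 0.64Q → Q_m = 14.939.
Price P_m = 41 − 0.5·14.939 = 33.5305; MC(Q_m) = 16.5 + 0.64·14.939 = 26.061.
Competitive Q* = 21.4912, so ΔQ = 6.5522; wedge = 33.5305 − 26.061 = 7.4695.
DWL = ½ × 6.5522 × 7.4695 = 24.47.

24.47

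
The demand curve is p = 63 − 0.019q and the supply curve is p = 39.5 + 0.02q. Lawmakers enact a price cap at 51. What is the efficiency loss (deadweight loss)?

14.82

Competitive equilibrium: 63 − 0.019q = 39.5 + 0.02q → q* = 602.5641, p* = 51.5513.
At the ceiling p = 51, quantity supplied = (51 − 39.5)/0.02 = 575.
Willingness to pay at q' = 575: 63 − 0.019·575 = 52.075.
Δq = 602.5641 − 575 = 27.5641; wedge = 52.075 − 51 = 1.075.
The triangle = ½ × 27.5641 × 1.075 = 14.82.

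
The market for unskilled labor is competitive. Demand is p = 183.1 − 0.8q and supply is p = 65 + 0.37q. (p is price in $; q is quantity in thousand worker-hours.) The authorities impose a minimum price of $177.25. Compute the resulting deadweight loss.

$5128.19 thousand

Competitive equilibrium: 183.1 − 0.8q = 65 + 0.37q → q* = 100.94017, p* = 102.34786.
At the floor p = 177.25, quantity demanded = (183.1 − 177.25)/0.8 = 7.3125.
Sellers' marginal cost at q' = 7.3125: 65 + 0.37·7.3125 = 67.70563.
Δq = 100.94017 − 7.3125 = 93.62767; wedge = 177.25 − 67.70563 = 109.54437.
DWL = ½ × 93.62767 × 109.54437 = $5128.19 thousand.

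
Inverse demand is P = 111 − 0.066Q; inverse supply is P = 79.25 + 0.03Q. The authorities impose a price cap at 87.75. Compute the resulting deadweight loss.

Competitive equilibrium: 111 − 0.066Q = 79.25 + 0.03Q → Q* = 330.7292, P* = 89.1719.
At the ceiling P = 87.75, quantity supplied = (87.75 − 79.25)/0.03 = 283.3333.
Willingness to pay at Q' = 283.3333: 111 − 0.066·283.3333 = 92.3.
ΔQ = 330.7292 − 283.3333 = 47.3959; wedge = 92.3 − 87.75 = 4.55.
Welfare loss = ½ × 47.3959 × 4.55 = 107.83.

107.83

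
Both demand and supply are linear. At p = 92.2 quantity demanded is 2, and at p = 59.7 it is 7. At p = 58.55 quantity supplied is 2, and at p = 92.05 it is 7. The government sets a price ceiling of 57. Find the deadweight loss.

51.03

Demand slope = (59.7 − 92.2)/(7 − 2) = −6.5, so p = 105.2 − 6.5q.
Supply slope = (92.05 − 58.55)/(7 − 2) = 6.7, so p = 45.15 + 6.7q.
Competitive equilibrium: 105.2 − 6.5q = 45.15 + 6.7q → q* = 4.5492, p* = 75.6299.
At the ceiling p = 57, quantity supplied = (57 − 45.15)/6.7 = 1.7687.
Willingness to pay at q' = 1.7687: 105.2 − 6.5·1.7687 = 93.7035.
Δq = 4.5492 − 1.7687 = 2.7805; wedge = 93.7035 − 57 = 36.7035.
DWL = ½ × 2.7805 × 36.7035 = 51.03.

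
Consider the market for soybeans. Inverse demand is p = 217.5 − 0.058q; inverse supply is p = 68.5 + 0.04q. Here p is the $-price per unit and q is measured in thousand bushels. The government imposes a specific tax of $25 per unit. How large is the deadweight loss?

$3188.78 thousand

Competitive equilibrium: 217.5 − 0.058q = 68.5 + 0.04q → q* = 1520.4082, p* = 129.3163.
With the tax, the buyer price exceeds the seller price by 25: (217.5 − 0.058q) − (68.5 + 0.04q) = 25 → q' = 1265.3061.
Δq = 1520.4082 − 1265.3061 = 255.1021; the wedge equals the tax, 25.
Welfare loss = ½ × 255.1021 × 25 = $3188.78 thousand.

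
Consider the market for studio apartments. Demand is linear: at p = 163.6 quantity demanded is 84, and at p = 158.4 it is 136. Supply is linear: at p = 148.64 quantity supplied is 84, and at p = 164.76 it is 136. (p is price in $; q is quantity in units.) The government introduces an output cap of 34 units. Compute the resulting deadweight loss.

Demand slope = (158.4 − 163.6)/(136 − 84) = −0.1, so p = 172 − 0.1q.
Supply slope = (164.76 − 148.64)/(136 − 84) = 0.31, so p = 122.6 + 0.31q.
Competitive equilibrium: 172 − 0.1q = 122.6 + 0.31q → q* = 120.4878, p* = 159.9512.
At q = 34: demand price = 172 − 0.1·34 = 168.6; supply price = 122.6 + 0.31·34 = 133.14.
Δq = 120.4878 − 34 = 86.4878; wedge = 168.6 − 133.14 = 35.46.
The triangle = ½ × 86.4878 × 35.46 = $1533.43.

$1533.43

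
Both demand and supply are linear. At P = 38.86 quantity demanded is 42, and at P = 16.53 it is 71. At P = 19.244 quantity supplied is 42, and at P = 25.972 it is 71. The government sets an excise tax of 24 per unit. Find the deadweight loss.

287.43

Demand slope = (16.53 − 38.86)/(71 − 42) = −0.77, so P = 71.2 − 0.77Q.
Supply slope = (25.972 − 19.244)/(71 − 42) = 0.232, so P = 9.5 + 0.232Q.
Competitive equilibrium: 71.2 − 0.77Q = 9.5 + 0.232Q → Q* = 61.57685, P* = 23.78583.
With the tax, the buyer price exceeds the seller price by 24: (71.2 − 0.77Q) − (9.5 + 0.232Q) = 24 → Q' = 37.62475.
ΔQ = 61.57685 − 37.62475 = 23.9521; the wedge equals the tax, 24.
The triangle = ½ × 23.9521 × 24 = 287.43.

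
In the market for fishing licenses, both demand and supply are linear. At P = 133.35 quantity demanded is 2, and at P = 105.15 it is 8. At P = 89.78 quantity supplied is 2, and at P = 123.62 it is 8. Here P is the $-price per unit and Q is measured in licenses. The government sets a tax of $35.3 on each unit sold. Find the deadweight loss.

$60.26

Demand slope = (105.15 − 133.35)/(8 − 2) = −4.7, so P = 142.75 − 4.7Q.
Supply slope = (123.62 − 89.78)/(8 − 2) = 5.64, so P = 78.5 + 5.64Q.
Competitive equilibrium: 142.75 − 4.7Q = 78.5 + 5.64Q → Q* = 6.2137, P* = 113.5455.
With the tax, the buyer price exceeds the seller price by 35.3: (142.75 − 4.7Q) − (78.5 + 5.64Q) = 35.3 → Q' = 2.7998.
ΔQ = 6.2137 − 2.7998 = 3.4139; the wedge equals the tax, 35.3.
DWL = ½ × 3.4139 × 35.3 = $60.26.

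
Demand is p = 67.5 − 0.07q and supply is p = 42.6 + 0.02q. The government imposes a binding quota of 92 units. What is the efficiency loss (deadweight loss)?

Competitive equilibrium: 67.5 − 0.07q = 42.6 + 0.02q → q* = 276.6667, p* = 48.1333.
At q = 92: demand price = 67.5 − 0.07·92 = 61.06; supply price = 42.6 + 0.02·92 = 44.44.
Δq = 276.6667 − 92 = 184.6667; wedge = 61.06 − 44.44 = 16.62.
The triangle = ½ × 184.6667 × 16.62 = 1534.58.

1534.58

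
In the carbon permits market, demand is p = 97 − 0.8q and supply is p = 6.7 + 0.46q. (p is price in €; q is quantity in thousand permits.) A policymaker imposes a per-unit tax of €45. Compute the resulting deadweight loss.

Competitive equilibrium: 97 − 0.8q = 6.7 + 0.46q → q* = 71.6667, p* = 39.6667.
With the tax, the buyer price exceeds the seller price by 45: (97 − 0.8q) − (6.7 + 0.46q) = 45 → q' = 35.9524.
Δq = 71.6667 − 35.9524 = 35.7143; the wedge equals the tax, 45.
The triangle = ½ × 35.7143 × 45 = €803.57 thousand.

€803.57 thousand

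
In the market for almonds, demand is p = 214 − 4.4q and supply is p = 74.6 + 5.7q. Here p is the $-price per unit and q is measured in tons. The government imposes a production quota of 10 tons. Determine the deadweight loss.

Competitive equilibrium: 214 − 4.4q = 74.6 + 5.7q → q* = 13.802, p* = 153.2713.
At q = 10: demand price = 214 − 4.4·10 = 170; supply price = 74.6 + 5.7·10 = 131.6.
Δq = 13.802 − 10 = 3.802; wedge = 170 − 131.6 = 38.4.
Deadweight loss = ½ × 3.802 × 38.4 = $73.

$73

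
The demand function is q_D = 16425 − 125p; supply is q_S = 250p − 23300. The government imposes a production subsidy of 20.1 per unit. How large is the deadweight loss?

In inverse form: demand p = 131.4 − 0.008q, supply p = 93.2 + 0.004q.
Competitive equilibrium: 131.4 − 0.008q = 93.2 + 0.004q → q* = 3183.3333, p* = 105.9333.
The subsidy lowers effective supply by 20.1: p = 73.1 + 0.004q.
New quantity: 131.4 − 0.008q = 73.1 + 0.004q → q' = 4858.3333.
Overproduction Δq = 4858.3333 − 3183.3333 = 1675; wedge = subsidy = 20.1.
The triangle = ½ × 1675 × 20.1 = 16833.75.

16833.75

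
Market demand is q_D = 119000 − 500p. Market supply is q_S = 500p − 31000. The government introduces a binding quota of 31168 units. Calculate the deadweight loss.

In inverse form: demand p = 238 − 0.002q, supply p = 62 + 0.002q.
Competitive equilibrium: 238 − 0.002q = 62 + 0.002q → q* = 44000, p* = 150.
At q = 31168: demand price = 238 − 0.002·31168 = 175.664; supply price = 62 + 0.002·31168 = 124.336.
Δq = 44000 − 31168 = 12832; wedge = 175.664 − 124.336 = 51.328.
Welfare loss = ½ × 12832 × 51.328 = 329320.448.

329320.448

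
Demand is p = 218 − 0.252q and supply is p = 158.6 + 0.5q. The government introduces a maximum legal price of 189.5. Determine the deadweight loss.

Competitive equilibrium: 218 − 0.252q = 158.6 + 0.5q → q* = 78.9894, p* = 198.0947.
At the ceiling p = 189.5, quantity supplied = (189.5 − 158.6)/0.5 = 61.8.
Willingness to pay at q' = 61.8: 218 − 0.252·61.8 = 202.4264.
Δq = 78.9894 − 61.8 = 17.1894; wedge = 202.4264 − 189.5 = 12.9264.
Welfare loss = ½ × 17.1894 × 12.9264 = 111.10.

111.10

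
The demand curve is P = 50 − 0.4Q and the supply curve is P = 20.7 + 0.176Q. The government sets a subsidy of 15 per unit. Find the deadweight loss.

195.31

Competitive equilibrium: 50 − 0.4Q = 20.7 + 0.176Q → Q* = 50.8681, P* = 29.6528.
The subsidy lowers effective supply by 15: P = 5.7 + 0.176Q.
New quantity: 50 − 0.4Q = 5.7 + 0.176Q → Q' = 76.9097.
Overproduction ΔQ = 76.9097 − 50.8681 = 26.0416; wedge = subsidy = 15.
DWL = ½ × 26.0416 × 15 = 195.31.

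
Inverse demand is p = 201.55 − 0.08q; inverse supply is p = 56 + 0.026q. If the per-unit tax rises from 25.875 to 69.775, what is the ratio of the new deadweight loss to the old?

Competitive equilibrium: 201.55 − 0.08q = 56 + 0.026q → q* = 1373.1132, p* = 91.7009.
For a per-unit tax t: Δq = t/0.106, so DWL = ½·t·(t/0.106) = t²/0.212.
At t = 25.875: DWL = 3158.093. At t = 69.775: DWL = 22964.861.
Ratio = (69.775/25.875)² = 7.272.

7.272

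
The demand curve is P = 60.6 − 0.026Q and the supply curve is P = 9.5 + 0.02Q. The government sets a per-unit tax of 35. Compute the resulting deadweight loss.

Competitive equilibrium: 60.6 − 0.026Q = 9.5 + 0.02Q → Q* = 1110.8696, P* = 31.7174.
With the tax, the buyer price exceeds the seller price by 35: (60.6 − 0.026Q) − (9.5 + 0.02Q) = 35 → Q' = 350.
ΔQ = 1110.8696 − 350 = 760.8696; the wedge equals the tax, 35.
DWL = ½ × 760.8696 × 35 = 13315.22.

13315.22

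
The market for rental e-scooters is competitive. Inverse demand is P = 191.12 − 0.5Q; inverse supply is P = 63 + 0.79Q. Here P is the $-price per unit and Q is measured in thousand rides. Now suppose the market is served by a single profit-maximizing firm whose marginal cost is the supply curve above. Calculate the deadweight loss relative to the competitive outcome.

$496.42 thousand

Competitive equilibrium: 191.12 − 0.5Q = 63 + 0.79Q → Q* = 99.3178, P* = 141.4611.
Marginal revenue: MR = 191.12 − Q. Set MR = MC: 191.12 − Q = 63 + 0.79Q → Q_m = 71.5754.
Price P_m = 191.12 − 0.5·71.5754 = 155.3323; MC(Q_m) = 63 + 0.79·71.5754 = 119.5446.
Competitive Q* = 99.3178, so ΔQ = 27.7424; wedge = 155.3323 − 119.5446 = 35.7877.
DWL = ½ × 27.7424 × 35.7877 = $496.42 thousand.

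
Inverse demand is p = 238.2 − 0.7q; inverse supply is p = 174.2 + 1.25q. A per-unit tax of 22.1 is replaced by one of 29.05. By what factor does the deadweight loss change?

1.728

Competitive equilibrium: 238.2 − 0.7q = 174.2 + 1.25q → q* = 32.8205, p* = 215.2256.
For a per-unit tax t: Δq = t/1.95, so DWL = ½·t·(t/1.95) = t²/3.9.
At t = 22.1: DWL = 125.233. At t = 29.05: DWL = 216.385.
Ratio = (29.05/22.1)² = 1.728.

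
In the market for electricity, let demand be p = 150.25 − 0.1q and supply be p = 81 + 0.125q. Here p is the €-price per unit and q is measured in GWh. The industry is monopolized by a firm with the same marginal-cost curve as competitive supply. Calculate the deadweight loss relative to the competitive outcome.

Competitive equilibrium: 150.25 − 0.1q = 81 + 0.125q → q* = 307.7778, p* = 119.4722.
Marginal revenue: MR = 150.25 − 0.2q. Set MR = MC: 150.25 − 0.2q = 81 + 0.125q → q_m = 213.0769.
Price p_m = 150.25 − 0.1·213.0769 = 128.9423; MC(q_m) = 81 + 0.125·213.0769 = 107.6346.
Competitive q* = 307.7778, so Δq = 94.7009; wedge = 128.9423 − 107.6346 = 21.3077.
Deadweight loss = ½ × 94.7009 × 21.3077 = €1008.93.

€1008.93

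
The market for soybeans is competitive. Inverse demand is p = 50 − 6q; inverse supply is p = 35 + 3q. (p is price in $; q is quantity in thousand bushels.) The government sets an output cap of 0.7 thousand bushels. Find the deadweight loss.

Competitive equilibrium: 50 − 6q = 35 + 3q → q* = 1.6667, p* = 40.
At q = 0.7: demand price = 50 − 6·0.7 = 45.8; supply price = 35 + 3·0.7 = 37.1.
Δq = 1.6667 − 0.7 = 0.9667; wedge = 45.8 − 37.1 = 8.7.
DWL = ½ × 0.9667 × 8.7 = $4.205 thousand.

$4.205 thousand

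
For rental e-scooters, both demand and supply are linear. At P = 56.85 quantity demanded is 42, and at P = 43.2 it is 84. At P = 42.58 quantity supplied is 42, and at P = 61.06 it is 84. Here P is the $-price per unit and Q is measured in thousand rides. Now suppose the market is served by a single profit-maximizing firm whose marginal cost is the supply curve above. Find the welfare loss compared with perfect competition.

$125.10 thousand

Demand slope = (43.2 − 56.85)/(84 − 42) = −0.325, so P = 70.5 − 0.325Q.
Supply slope = (61.06 − 42.58)/(84 − 42) = 0.44, so P = 24.1 + 0.44Q.
Competitive equilibrium: 70.5 − 0.325Q = 24.1 + 0.44Q → Q* = 60.6536, P* = 50.7876.
Marginal revenue: MR = 70.5 − 0.65Q. Set MR = MC: 70.5 − 0.65Q = 24.1 + 0.44Q → Q_m = 42.5688.
Price P_m = 70.5 − 0.325·42.5688 = 56.6651; MC(Q_m) = 24.1 + 0.44·42.5688 = 42.8303.
Competitive Q* = 60.6536, so ΔQ = 18.0848; wedge = 56.6651 − 42.8303 = 13.8348.
The triangle = ½ × 18.0848 × 13.8348 = $125.10 thousand.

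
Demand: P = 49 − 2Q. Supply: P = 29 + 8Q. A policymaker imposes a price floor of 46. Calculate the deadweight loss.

Competitive equilibrium: 49 − 2Q = 29 + 8Q → Q* = 2, P* = 45.
At the floor P = 46, quantity demanded = (49 − 46)/2 = 1.5.
Sellers' marginal cost at Q' = 1.5: 29 + 8·1.5 = 41.
ΔQ = 2 − 1.5 = 0.5; wedge = 46 − 41 = 5.
Welfare loss = ½ × 0.5 × 5 = 1.25.

1.25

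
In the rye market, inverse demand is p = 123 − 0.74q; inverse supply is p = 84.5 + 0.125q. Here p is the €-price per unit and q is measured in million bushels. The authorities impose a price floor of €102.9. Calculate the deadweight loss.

Competitive equilibrium: 123 − 0.74q = 84.5 + 0.125q → q* = 44.5087, p* = 90.0636.
At the floor p = 102.9, quantity demanded = (123 − 102.9)/0.74 = 27.1622.
Sellers' marginal cost at q' = 27.1622: 84.5 + 0.125·27.1622 = 87.8953.
Δq = 44.5087 − 27.1622 = 17.3465; wedge = 102.9 − 87.8953 = 15.0047.
Deadweight loss = ½ × 17.3465 × 15.0047 = €130.14 million.

€130.14 million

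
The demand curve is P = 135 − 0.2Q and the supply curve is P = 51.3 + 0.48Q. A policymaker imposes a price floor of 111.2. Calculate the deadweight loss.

Competitive equilibrium: 135 − 0.2Q = 51.3 + 0.48Q → Q* = 123.0882, P* = 110.3824.
At the floor P = 111.2, quantity demanded = (135 − 111.2)/0.2 = 119.
Sellers' marginal cost at Q' = 119: 51.3 + 0.48·119 = 108.42.
ΔQ = 123.0882 − 119 = 4.0882; wedge = 111.2 − 108.42 = 2.78.
Welfare loss = ½ × 4.0882 × 2.78 = 5.68.

5.68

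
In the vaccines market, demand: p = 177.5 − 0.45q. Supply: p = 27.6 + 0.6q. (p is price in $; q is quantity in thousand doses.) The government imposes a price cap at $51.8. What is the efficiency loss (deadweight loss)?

$5508.10 thousand

Competitive equilibrium: 177.5 − 0.45q = 27.6 + 0.6q → q* = 142.7619, p* = 113.2571.
At the ceiling p = 51.8, quantity supplied = (51.8 − 27.6)/0.6 = 40.3333.
Willingness to pay at q' = 40.3333: 177.5 − 0.45·40.3333 = 159.35.
Δq = 142.7619 − 40.3333 = 102.4286; wedge = 159.35 − 51.8 = 107.55.
The triangle = ½ × 102.4286 × 107.55 = $5508.10 thousand.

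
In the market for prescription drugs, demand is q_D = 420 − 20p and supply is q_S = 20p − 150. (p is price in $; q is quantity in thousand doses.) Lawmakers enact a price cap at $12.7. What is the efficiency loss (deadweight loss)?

In inverse form: demand p = 21 − 0.05q, supply p = 7.5 + 0.05q.
Competitive equilibrium: 21 − 0.05q = 7.5 + 0.05q → q* = 135, p* = 14.25.
At the ceiling p = 12.7, quantity supplied = (12.7 − 7.5)/0.05 = 104.
Willingness to pay at q' = 104: 21 − 0.05·104 = 15.8.
Δq = 135 − 104 = 31; wedge = 15.8 − 12.7 = 3.1.
The triangle = ½ × 31 × 3.1 = $48.05 thousand.

$48.05 thousand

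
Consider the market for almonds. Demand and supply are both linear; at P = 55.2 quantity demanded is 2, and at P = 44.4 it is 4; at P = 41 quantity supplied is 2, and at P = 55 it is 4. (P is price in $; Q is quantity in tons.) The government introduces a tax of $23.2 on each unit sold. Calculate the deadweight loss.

Demand slope = (44.4 − 55.2)/(4 − 2) = −5.4, so P = 66 − 5.4Q.
Supply slope = (55 − 41)/(4 − 2) = 7, so P = 27 + 7Q.
Competitive equilibrium: 66 − 5.4Q = 27 + 7Q → Q* = 3.1452, P* = 49.0161.
With the tax, the buyer price exceeds the seller price by 23.2: (66 − 5.4Q) − (27 + 7Q) = 23.2 → Q' = 1.2742.
ΔQ = 3.1452 − 1.2742 = 1.871; the wedge equals the tax, 23.2.
Deadweight loss = ½ × 1.871 × 23.2 = $21.70.

$21.70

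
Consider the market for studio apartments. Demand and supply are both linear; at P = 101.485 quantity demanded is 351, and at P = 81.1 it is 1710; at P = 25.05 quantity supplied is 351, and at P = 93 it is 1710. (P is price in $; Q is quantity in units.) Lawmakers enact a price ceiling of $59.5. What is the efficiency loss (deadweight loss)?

Demand slope = (81.1 − 101.485)/(1710 − 351) = −0.015, so P = 106.75 − 0.015Q.
Supply slope = (93 − 25.05)/(1710 − 351) = 0.05, so P = 7.5 + 0.05Q.
Competitive equilibrium: 106.75 − 0.015Q = 7.5 + 0.05Q → Q* = 1526.9231, P* = 83.8462.
At the ceiling P = 59.5, quantity supplied = (59.5 − 7.5)/0.05 = 1040.
Willingness to pay at Q' = 1040: 106.75 − 0.015·1040 = 91.15.
ΔQ = 1526.9231 − 1040 = 486.9231; wedge = 91.15 − 59.5 = 31.65.
Deadweight loss = ½ × 486.9231 × 31.65 = $7705.56.

$7705.56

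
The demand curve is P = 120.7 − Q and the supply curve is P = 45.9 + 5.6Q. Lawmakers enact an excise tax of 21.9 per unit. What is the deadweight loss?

36.33

Competitive equilibrium: 120.7 − Q = 45.9 + 5.6Q → Q* = 11.3333, P* = 109.3667.
With the tax, the buyer price exceeds the seller price by 21.9: (120.7 − Q) − (45.9 + 5.6Q) = 21.9 → Q' = 8.0152.
ΔQ = 11.3333 − 8.0152 = 3.3181; the wedge equals the tax, 21.9.
Deadweight loss = ½ × 3.3181 × 21.9 = 36.33.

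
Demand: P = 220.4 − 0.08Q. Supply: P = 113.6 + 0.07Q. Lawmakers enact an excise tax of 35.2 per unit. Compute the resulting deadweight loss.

4130.13

Competitive equilibrium: 220.4 − 0.08Q = 113.6 + 0.07Q → Q* = 712, P* = 163.44.
With the tax, the buyer price exceeds the seller price by 35.2: (220.4 − 0.08Q) − (113.6 + 0.07Q) = 35.2 → Q' = 477.3333.
ΔQ = 712 − 477.3333 = 234.6667; the wedge equals the tax, 35.2.
DWL = ½ × 234.6667 × 35.2 = 4130.13.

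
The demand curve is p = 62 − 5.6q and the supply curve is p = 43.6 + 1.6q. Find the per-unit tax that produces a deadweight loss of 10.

12

Competitive equilibrium: 62 − 5.6q = 43.6 + 1.6q → q* = 2.5556, p* = 47.6889.
A tax t gives Δq = t/7.2 and wedge t, so DWL = t²/14.4.
t²/14.4 = 10 → t² = 144 → t = 12.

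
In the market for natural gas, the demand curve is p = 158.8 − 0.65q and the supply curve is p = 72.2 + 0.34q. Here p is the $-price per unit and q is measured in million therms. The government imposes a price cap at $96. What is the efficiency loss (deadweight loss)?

Competitive equilibrium: 158.8 − 0.65q = 72.2 + 0.34q → q* = 87.4747, p* = 101.9414.
At the ceiling p = 96, quantity supplied = (96 − 72.2)/0.34 = 70.
Willingness to pay at q' = 70: 158.8 − 0.65·70 = 113.3.
Δq = 87.4747 − 70 = 17.4747; wedge = 113.3 − 96 = 17.3.
DWL = ½ × 17.4747 × 17.3 = $151.16 million.

$151.16 million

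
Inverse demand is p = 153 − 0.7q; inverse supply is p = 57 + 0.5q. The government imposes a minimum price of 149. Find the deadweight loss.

3311.02

Competitive equilibrium: 153 − 0.7q = 57 + 0.5q → q* = 80, p* = 97.
At the floor p = 149, quantity demanded = (153 − 149)/0.7 = 5.7143.
Sellers' marginal cost at q' = 5.7143: 57 + 0.5·5.7143 = 59.8572.
Δq = 80 − 5.7143 = 74.2857; wedge = 149 − 59.8572 = 89.1428.
The triangle = ½ × 74.2857 × 89.1428 = 3311.02.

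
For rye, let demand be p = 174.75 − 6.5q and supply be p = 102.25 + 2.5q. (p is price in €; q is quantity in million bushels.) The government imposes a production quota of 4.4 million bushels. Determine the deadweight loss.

€60.13 million

Competitive equilibrium: 174.75 − 6.5q = 102.25 + 2.5q → q* = 8.0556, p* = 122.3889.
At q = 4.4: demand price = 174.75 − 6.5·4.4 = 146.15; supply price = 102.25 + 2.5·4.4 = 113.25.
Δq = 8.0556 − 4.4 = 3.6556; wedge = 146.15 − 113.25 = 32.9.
The triangle = ½ × 3.6556 × 32.9 = €60.13 million.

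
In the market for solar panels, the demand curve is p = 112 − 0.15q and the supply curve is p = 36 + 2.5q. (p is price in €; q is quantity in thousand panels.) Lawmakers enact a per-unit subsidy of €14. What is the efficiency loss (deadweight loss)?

Competitive equilibrium: 112 − 0.15q = 36 + 2.5q → q* = 28.6792, p* = 107.6981.
The subsidy lowers effective supply by 14: p = 22 + 2.5q.
New quantity: 112 − 0.15q = 22 + 2.5q → q' = 33.9623.
Overproduction Δq = 33.9623 − 28.6792 = 5.2831; wedge = subsidy = 14.
Welfare loss = ½ × 5.2831 × 14 = €36.98 thousand.

€36.98 thousand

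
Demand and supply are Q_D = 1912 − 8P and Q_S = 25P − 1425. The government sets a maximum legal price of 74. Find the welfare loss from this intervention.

37927.32

In inverse form: demand P = 239 − 0.125Q, supply P = 57 + 0.04Q.
Competitive equilibrium: 239 − 0.125Q = 57 + 0.04Q → Q* = 1103.0303, P* = 101.1212.
At the ceiling P = 74, quantity supplied = (74 − 57)/0.04 = 425.
Willingness to pay at Q' = 425: 239 − 0.125·425 = 185.875.
ΔQ = 1103.0303 − 425 = 678.0303; wedge = 185.875 − 74 = 111.875.
The triangle = ½ × 678.0303 × 111.875 = 37927.32.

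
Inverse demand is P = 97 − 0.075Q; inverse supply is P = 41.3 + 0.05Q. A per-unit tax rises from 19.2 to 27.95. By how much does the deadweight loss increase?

Competitive equilibrium: 97 − 0.075Q = 41.3 + 0.05Q → Q* = 445.6, P* = 63.58.
For a per-unit tax t: ΔQ = t/0.125, so DWL = ½·t·(t/0.125) = t²/0.25.
At t = 19.2: DWL = 1474.56. At t = 27.95: DWL = 3124.81.
Increase = 3124.81 − 1474.56 = 1650.25.

1650.25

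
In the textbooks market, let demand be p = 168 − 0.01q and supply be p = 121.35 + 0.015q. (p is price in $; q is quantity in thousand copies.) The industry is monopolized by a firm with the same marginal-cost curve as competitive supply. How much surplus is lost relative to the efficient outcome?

$3553.02 thousand

Competitive equilibrium: 168 − 0.01q = 121.35 + 0.015q → q* = 1866, p* = 149.34.
Marginal revenue: MR = 168 − 0.02q. Set MR = MC: 168 − 0.02q = 121.35 + 0.015q → q_m = 1332.85714.
Price p_m = 168 − 0.01·1332.85714 = 154.67143; MC(q_m) = 121.35 + 0.015·1332.85714 = 141.34286.
Competitive q* = 1866, so Δq = 533.14286; wedge = 154.67143 − 141.34286 = 13.32857.
The triangle = ½ × 533.14286 × 13.32857 = $3553.02 thousand.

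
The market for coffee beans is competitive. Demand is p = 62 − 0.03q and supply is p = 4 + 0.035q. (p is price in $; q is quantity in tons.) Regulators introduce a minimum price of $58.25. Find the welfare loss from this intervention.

Competitive equilibrium: 62 − 0.03q = 4 + 0.035q → q* = 892.3077, p* = 35.2308.
At the floor p = 58.25, quantity demanded = (62 − 58.25)/0.03 = 125.
Sellers' marginal cost at q' = 125: 4 + 0.035·125 = 8.375.
Δq = 892.3077 − 125 = 767.3077; wedge = 58.25 − 8.375 = 49.875.
Deadweight loss = ½ × 767.3077 × 49.875 = $19134.74.

$19134.74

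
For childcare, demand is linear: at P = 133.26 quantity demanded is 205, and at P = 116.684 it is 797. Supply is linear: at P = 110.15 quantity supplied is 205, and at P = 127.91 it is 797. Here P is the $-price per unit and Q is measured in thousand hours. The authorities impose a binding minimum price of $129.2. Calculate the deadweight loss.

$1862.84 thousand

Demand slope = (116.684 − 133.26)/(797 − 205) = −0.028, so P = 139 − 0.028Q.
Supply slope = (127.91 − 110.15)/(797 − 205) = 0.03, so P = 104 + 0.03Q.
Competitive equilibrium: 139 − 0.028Q = 104 + 0.03Q → Q* = 603.44828, P* = 122.10345.
At the floor P = 129.2, quantity demanded = (139 − 129.2)/0.028 = 350.
Sellers' marginal cost at Q' = 350: 104 + 0.03·350 = 114.5.
ΔQ = 603.44828 − 350 = 253.44828; wedge = 129.2 − 114.5 = 14.7.
Deadweight loss = ½ × 253.44828 × 14.7 = $1862.84 thousand.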